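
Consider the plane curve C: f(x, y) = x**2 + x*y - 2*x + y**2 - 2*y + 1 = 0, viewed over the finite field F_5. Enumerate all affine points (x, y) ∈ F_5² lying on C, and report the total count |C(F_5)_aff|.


Affine F_5-points: {(0, 1), (1, 0), (1, 1), (2, 2), (2, 3), (3, 2)}; count = 6.

For each of the 25 pairs (x, y) ∈ F_5², evaluate f(x, y) mod 5. Record the zeros.
  x = 0: [0↦1, 1↦0, 2↦1, 3↦4, 4↦4]  zeros at y ∈ {1}
  x = 1: [0↦0, 1↦0, 2↦2, 3↦1, 4↦2]  zeros at y ∈ {0, 1}
  x = 2: [0↦1, 1↦2, 2↦0, 3↦0, 4↦2]  zeros at y ∈ {2, 3}
  x = 3: [0↦4, 1↦1, 2↦0, 3↦1, 4↦4]  zeros at y ∈ {2}
  x = 4: [0↦4, 1↦2, 2↦2, 3↦4, 4↦3]  zeros at y ∈ ∅
Collecting zeros: affine points = {(0, 1), (1, 0), (1, 1), (2, 2), (2, 3), (3, 2)}.
Total count |C(F_5)_aff| = 6.


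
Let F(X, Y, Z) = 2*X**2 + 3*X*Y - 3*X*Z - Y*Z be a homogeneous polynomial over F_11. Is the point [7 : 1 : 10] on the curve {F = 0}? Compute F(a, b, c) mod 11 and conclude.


F(7,1,10) ≡ 9 (mod 11); P is NOT on the curve.

Evaluate F(7, 1, 10) term-by-term (mod 11).
  2*X**2 ↦ 2·49·1·1 = 98
  3*X*Y ↦ 3·7·1·1 = 21
  -3*X*Z ↦ -3·7·1·10 = -210
  -Y*Z ↦ -1·1·1·10 = -10
Sum: F(7, 1, 10) = (98) + (21) + (-210) + (-10) = -101.
Reducing mod 11: -101 ≡ 9 (mod 11).
Since F(a, b, c) ≡ 9 ≠ 0 (mod 11), P does NOT lie on the curve.


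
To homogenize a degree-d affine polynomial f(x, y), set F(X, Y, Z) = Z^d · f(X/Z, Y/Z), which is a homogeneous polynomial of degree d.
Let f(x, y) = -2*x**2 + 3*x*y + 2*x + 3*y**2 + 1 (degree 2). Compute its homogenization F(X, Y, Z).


F(X, Y, Z) = -2*X**2 + 3*X*Y + 2*X*Z + 3*Y**2 + Z**2

deg(f) = 2.
Substitute x = X/Z, y = Y/Z into f, then multiply by Z^2.
  monomial -2·x^2·y^0 ↦ -2·X^2·Y^0·Z^0.
  monomial 3·x^1·y^1 ↦ 3·X^1·Y^1·Z^0.
  monomial 2·x^1·y^0 ↦ 2·X^1·Y^0·Z^1.
  monomial 3·x^0·y^2 ↦ 3·X^0·Y^2·Z^0.
  monomial 1·x^0·y^0 ↦ 1·X^0·Y^0·Z^2.
Collecting: F(X, Y, Z) = -2*X**2 + 3*X*Y + 2*X*Z + 3*Y**2 + Z**2.


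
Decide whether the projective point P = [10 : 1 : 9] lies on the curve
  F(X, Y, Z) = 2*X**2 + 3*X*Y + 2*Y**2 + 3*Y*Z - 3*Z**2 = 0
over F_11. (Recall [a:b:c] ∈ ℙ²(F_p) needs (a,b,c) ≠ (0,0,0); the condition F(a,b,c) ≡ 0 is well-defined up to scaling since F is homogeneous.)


F(10,1,9) ≡ 5 (mod 11); P is NOT on the curve.

Evaluate F(10, 1, 9) term-by-term (mod 11).
  2*X**2 ↦ 2·100·1·1 = 200
  3*X*Y ↦ 3·10·1·1 = 30
  2*Y**2 ↦ 2·1·1·1 = 2
  3*Y*Z ↦ 3·1·1·9 = 27
  -3*Z**2 ↦ -3·1·1·81 = -243
Sum: F(10, 1, 9) = (200) + (30) + (2) + (27) + (-243) = 16.
Reducing mod 11: 16 ≡ 5 (mod 11).
Since F(a, b, c) ≡ 5 ≠ 0 (mod 11), P does NOT lie on the curve.


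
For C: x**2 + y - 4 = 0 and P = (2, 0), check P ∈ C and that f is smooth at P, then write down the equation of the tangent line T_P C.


Tangent line at P: 4*x + y - 8 = 0.

Step 1: f(2, 0) = 0, so P lies on C.
Step 2: partial derivatives
  f_x(x, y) = 2*x, f_y(x, y) = 1.
  f_x(P) = 4, f_y(P) = 1 (gradient nonzero, so P is smooth).
Step 3: tangent line at P: 4·(x − 2) + 1·(y − 0) = 0.
Expanding: 4*x + y - 8 = 0.


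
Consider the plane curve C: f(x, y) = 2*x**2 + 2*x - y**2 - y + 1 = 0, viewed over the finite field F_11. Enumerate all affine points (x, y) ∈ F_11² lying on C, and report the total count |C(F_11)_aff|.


Affine F_11-points: {(0, 3), (0, 7), (2, 1), (2, 9), (4, 5), (5, 2), (5, 8), (6, 5), (8, 1), (8, 9), (10, 3), (10, 7)}; count = 12.

For each of the 121 pairs (x, y) ∈ F_11², evaluate f(x, y) mod 11. Record the zeros.
  x = 0: [0↦1, 1↦10, 2↦6, 3↦0, 4↦3, 5↦4, 6↦3, 7↦0, 8↦6, 9↦10, 10↦1]  zeros at y ∈ {3, 7}
  x = 1: [0↦5, 1↦3, 2↦10, 3↦4, 4↦7, 5↦8, 6↦7, 7↦4, 8↦10, 9↦3, 10↦5]  zeros at y ∈ ∅
  x = 2: [0↦2, 1↦0, 2↦7, 3↦1, 4↦4, 5↦5, 6↦4, 7↦1, 8↦7, 9↦0, 10↦2]  zeros at y ∈ {1, 9}
  x = 3: [0↦3, 1↦1, 2↦8, 3↦2, 4↦5, 5↦6, 6↦5, 7↦2, 8↦8, 9↦1, 10↦3]  zeros at y ∈ ∅
  x = 4: [0↦8, 1↦6, 2↦2, 3↦7, 4↦10, 5↦0, 6↦10, 7↦7, 8↦2, 9↦6, 10↦8]  zeros at y ∈ {5}
  x = 5: [0↦6, 1↦4, 2↦0, 3↦5, 4↦8, 5↦9, 6↦8, 7↦5, 8↦0, 9↦4, 10↦6]  zeros at y ∈ {2, 8}
  x = 6: [0↦8, 1↦6, 2↦2, 3↦7, 4↦10, 5↦0, 6↦10, 7↦7, 8↦2, 9↦6, 10↦8]  zeros at y ∈ {5}
  x = 7: [0↦3, 1↦1, 2↦8, 3↦2, 4↦5, 5↦6, 6↦5, 7↦2, 8↦8, 9↦1, 10↦3]  zeros at y ∈ ∅
  x = 8: [0↦2, 1↦0, 2↦7, 3↦1, 4↦4, 5↦5, 6↦4, 7↦1, 8↦7, 9↦0, 10↦2]  zeros at y ∈ {1, 9}
  x = 9: [0↦5, 1↦3, 2↦10, 3↦4, 4↦7, 5↦8, 6↦7, 7↦4, 8↦10, 9↦3, 10↦5]  zeros at y ∈ ∅
  x = 10: [0↦1, 1↦10, 2↦6, 3↦0, 4↦3, 5↦4, 6↦3, 7↦0, 8↦6, 9↦10, 10↦1]  zeros at y ∈ {3, 7}
Collecting zeros: affine points = {(0, 3), (0, 7), (2, 1), (2, 9), (4, 5), (5, 2), (5, 8), (6, 5), (8, 1), (8, 9), (10, 3), (10, 7)}.
Total count |C(F_11)_aff| = 12.


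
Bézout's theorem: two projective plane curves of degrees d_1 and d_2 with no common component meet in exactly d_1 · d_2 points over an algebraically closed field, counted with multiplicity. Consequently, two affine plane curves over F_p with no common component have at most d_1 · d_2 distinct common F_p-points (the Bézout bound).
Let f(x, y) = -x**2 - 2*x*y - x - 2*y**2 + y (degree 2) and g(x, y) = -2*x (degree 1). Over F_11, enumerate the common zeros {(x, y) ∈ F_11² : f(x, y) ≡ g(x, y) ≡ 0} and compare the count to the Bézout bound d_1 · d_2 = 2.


Common zeros: {(0, 0), (0, 6)}; count = 2; Bézout bound = 2.

deg(f) = 2, deg(g) = 1, so Bézout bound = 2.
Scan x ∈ F_11. For each x, list the y ∈ F_11 with f(x, y) ≡ 0 and those with g(x, y) ≡ 0 (mod 11); the common zeros in that column are the intersection.
  x = 0: f ≡ 0 at y ∈ {0, 6}; g ≡ 0 at y ∈ {0, 1, 2, 3, 4, 5, 6, 7, 8, 9, 10}; common: {0, 6}.
  x = 1: f ≡ 0 at y ∈ ∅; g ≡ 0 at y ∈ ∅; common: ∅.
  x = 2: f ≡ 0 at y ∈ {1, 3}; g ≡ 0 at y ∈ ∅; common: ∅.
  x = 3: f ≡ 0 at y ∈ ∅; g ≡ 0 at y ∈ ∅; common: ∅.
  x = 4: f ≡ 0 at y ∈ ∅; g ≡ 0 at y ∈ ∅; common: ∅.
  x = 5: f ≡ 0 at y ∈ ∅; g ≡ 0 at y ∈ ∅; common: ∅.
  x = 6: f ≡ 0 at y ∈ {1, 10}; g ≡ 0 at y ∈ ∅; common: ∅.
  x = 7: f ≡ 0 at y ∈ ∅; g ≡ 0 at y ∈ ∅; common: ∅.
  x = 8: f ≡ 0 at y ∈ {2, 7}; g ≡ 0 at y ∈ ∅; common: ∅.
  x = 9: f ≡ 0 at y ∈ {2, 6}; g ≡ 0 at y ∈ ∅; common: ∅.
  x = 10: f ≡ 0 at y ∈ {0, 7}; g ≡ 0 at y ∈ ∅; common: ∅.
Collecting: common zeros = {(0, 0), (0, 6)}, so the count is 2.
Comparison with the Bézout bound: 2 ≤ 2 = deg(f)·deg(g), as expected for curves with no common component (the bound is attained).


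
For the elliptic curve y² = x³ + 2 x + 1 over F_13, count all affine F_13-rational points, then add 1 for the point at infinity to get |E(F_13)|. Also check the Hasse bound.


Affine points = {(0, 1), (0, 12), (1, 2), (1, 11), (2, 0), (8, 3), (8, 10)}; affine count = 7; |E(F_13)| = 8.

Discriminant check: Δ ∝ 4a³ + 27b² = 4·2³ + 27·1² = 4·8 + 27·1 ≡ 7 (mod 13). Nonzero ⇒ E is nonsingular.
For each x ∈ F_13, compute rhs = x³ + 2·x + 1 mod 13, then count y ∈ F_13 with y² ≡ rhs.
  x = 0: rhs = 1, matching y values: 1, 12 (2 points).
  x = 1: rhs = 4, matching y values: 2, 11 (2 points).
  x = 2: rhs = 0, matching y values: 0 (1 points).
  x = 3: rhs = 8, matching y values: none (0 points).
  x = 4: rhs = 8, matching y values: none (0 points).
  x = 5: rhs = 6, matching y values: none (0 points).
  x = 6: rhs = 8, matching y values: none (0 points).
  x = 7: rhs = 7, matching y values: none (0 points).
  x = 8: rhs = 9, matching y values: 3, 10 (2 points).
  x = 9: rhs = 7, matching y values: none (0 points).
  x = 10: rhs = 7, matching y values: none (0 points).
  x = 11: rhs = 2, matching y values: none (0 points).
  x = 12: rhs = 11, matching y values: none (0 points).
Total affine count: 7.
Full point count |E(F_13)| = 7 + 1 = 8.
Hasse bound: |8 − (13+1)| = |-6| = 6 ≤ 2√13 ≈ 7.2111 ✓.


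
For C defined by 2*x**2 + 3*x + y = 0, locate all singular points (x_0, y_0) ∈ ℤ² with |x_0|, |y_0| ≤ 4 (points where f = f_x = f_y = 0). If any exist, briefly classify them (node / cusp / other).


No singular points in the scanned grid; C is smooth there.

Compute partial derivatives:
  f_x = 4*x + 3.
  f_y = 1.
f_y = 1 is a nonzero constant, so f_y never vanishes: no point (x, y) can satisfy f = f_x = f_y = 0. In particular no (x, y) ∈ {−4, ..., 4}² is singular; the curve is smooth.


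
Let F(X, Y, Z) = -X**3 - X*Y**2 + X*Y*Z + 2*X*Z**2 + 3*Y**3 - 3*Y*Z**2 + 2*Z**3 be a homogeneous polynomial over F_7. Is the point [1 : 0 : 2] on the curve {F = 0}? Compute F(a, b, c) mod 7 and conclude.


F(1,0,2) ≡ 2 (mod 7); P is NOT on the curve.

Evaluate F(1, 0, 2) term-by-term (mod 7).
  -X**3 ↦ -1·1·1·1 = -1
  -X*Y**2 ↦ -1·1·0·1 = 0
  X*Y*Z ↦ 1·1·0·2 = 0
  2*X*Z**2 ↦ 2·1·1·4 = 8
  3*Y**3 ↦ 3·1·0·1 = 0
  -3*Y*Z**2 ↦ -3·1·0·4 = 0
  2*Z**3 ↦ 2·1·1·8 = 16
Sum: F(1, 0, 2) = (-1) + (0) + (0) + (8) + (0) + (0) + (16) = 23.
Reducing mod 7: 23 ≡ 2 (mod 7).
Since F(a, b, c) ≡ 2 ≠ 0 (mod 7), P does NOT lie on the curve.


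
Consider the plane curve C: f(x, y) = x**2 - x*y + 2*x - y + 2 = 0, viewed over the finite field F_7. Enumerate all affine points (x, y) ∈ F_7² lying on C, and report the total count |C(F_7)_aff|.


Affine F_7-points: {(0, 2), (1, 6), (2, 1), (3, 6), (4, 1), (5, 5)}; count = 6.

For each of the 49 pairs (x, y) ∈ F_7², evaluate f(x, y) mod 7. Record the zeros.
  x = 0: [0↦2, 1↦1, 2↦0, 3↦6, 4↦5, 5↦4, 6↦3]  zeros at y ∈ {2}
  x = 1: [0↦5, 1↦3, 2↦1, 3↦6, 4↦4, 5↦2, 6↦0]  zeros at y ∈ {6}
  x = 2: [0↦3, 1↦0, 2↦4, 3↦1, 4↦5, 5↦2, 6↦6]  zeros at y ∈ {1}
  x = 3: [0↦3, 1↦6, 2↦2, 3↦5, 4↦1, 5↦4, 6↦0]  zeros at y ∈ {6}
  x = 4: [0↦5, 1↦0, 2↦2, 3↦4, 4↦6, 5↦1, 6↦3]  zeros at y ∈ {1}
  x = 5: [0↦2, 1↦3, 2↦4, 3↦5, 4↦6, 5↦0, 6↦1]  zeros at y ∈ {5}
  x = 6: [0↦1, 1↦1, 2↦1, 3↦1, 4↦1, 5↦1, 6↦1]  zeros at y ∈ ∅
Collecting zeros: affine points = {(0, 2), (1, 6), (2, 1), (3, 6), (4, 1), (5, 5)}.
Total count |C(F_7)_aff| = 6.


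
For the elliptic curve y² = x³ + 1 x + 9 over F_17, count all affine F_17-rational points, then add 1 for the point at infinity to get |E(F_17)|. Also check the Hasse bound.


Affine points = {(0, 3), (0, 14), (2, 6), (2, 11), (4, 3), (4, 14), (7, 6), (7, 11), (8, 6), (8, 11), (9, 4), (9, 13), (10, 4), (10, 13), (11, 5), (11, 12), (12, 7), (12, 10), (13, 3), (13, 14), (14, 8), (14, 9), (15, 4), (15, 13)}; affine count = 24; |E(F_17)| = 25.

Discriminant check: Δ ∝ 4a³ + 27b² = 4·1³ + 27·9² = 4·1 + 27·81 ≡ 15 (mod 17). Nonzero ⇒ E is nonsingular.
For each x ∈ F_17, compute rhs = x³ + 1·x + 9 mod 17, then count y ∈ F_17 with y² ≡ rhs.
  x = 0: rhs = 9, matching y values: 3, 14 (2 points).
  x = 1: rhs = 11, matching y values: none (0 points).
  x = 2: rhs = 2, matching y values: 6, 11 (2 points).
  x = 3: rhs = 5, matching y values: none (0 points).
  x = 4: rhs = 9, matching y values: 3, 14 (2 points).
  x = 5: rhs = 3, matching y values: none (0 points).
  x = 6: rhs = 10, matching y values: none (0 points).
  x = 7: rhs = 2, matching y values: 6, 11 (2 points).
  x = 8: rhs = 2, matching y values: 6, 11 (2 points).
  x = 9: rhs = 16, matching y values: 4, 13 (2 points).
  x = 10: rhs = 16, matching y values: 4, 13 (2 points).
  x = 11: rhs = 8, matching y values: 5, 12 (2 points).
  x = 12: rhs = 15, matching y values: 7, 10 (2 points).
  x = 13: rhs = 9, matching y values: 3, 14 (2 points).
  x = 14: rhs = 13, matching y values: 8, 9 (2 points).
  x = 15: rhs = 16, matching y values: 4, 13 (2 points).
  x = 16: rhs = 7, matching y values: none (0 points).
Total affine count: 24.
Full point count |E(F_17)| = 24 + 1 = 25.
Hasse bound: |25 − (17+1)| = |7| = 7 ≤ 2√17 ≈ 8.2462 ✓.


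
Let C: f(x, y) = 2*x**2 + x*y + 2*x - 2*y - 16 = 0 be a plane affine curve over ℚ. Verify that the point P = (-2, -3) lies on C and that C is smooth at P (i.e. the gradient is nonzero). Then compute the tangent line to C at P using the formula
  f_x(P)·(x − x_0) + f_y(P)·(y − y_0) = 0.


Tangent line at P: -9*x - 4*y - 30 = 0.

Step 1: f(-2, -3) = 0, so P lies on C.
Step 2: partial derivatives
  f_x(x, y) = 4*x + y + 2, f_y(x, y) = x - 2.
  f_x(P) = -9, f_y(P) = -4 (gradient nonzero, so P is smooth).
Step 3: tangent line at P: -9·(x − -2) + -4·(y − -3) = 0.
Expanding: -9*x - 4*y - 30 = 0.


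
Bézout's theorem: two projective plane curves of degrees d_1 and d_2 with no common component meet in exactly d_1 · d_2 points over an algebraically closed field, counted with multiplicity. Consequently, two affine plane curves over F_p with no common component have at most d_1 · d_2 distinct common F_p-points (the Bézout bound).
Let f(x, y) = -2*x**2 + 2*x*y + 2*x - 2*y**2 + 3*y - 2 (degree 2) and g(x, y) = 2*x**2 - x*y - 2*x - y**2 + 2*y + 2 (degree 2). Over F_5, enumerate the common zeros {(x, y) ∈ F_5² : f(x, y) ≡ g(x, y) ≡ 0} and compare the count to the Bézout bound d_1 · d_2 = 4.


Common zeros: {(1, 2), (2, 4)}; count = 2; Bézout bound = 4.

deg(f) = 2, deg(g) = 2, so Bézout bound = 4.
Scan x ∈ F_5. For each x, list the y ∈ F_5 with f(x, y) ≡ 0 and those with g(x, y) ≡ 0 (mod 5); the common zeros in that column are the intersection.
  x = 0: f ≡ 0 at y ∈ ∅; g ≡ 0 at y ∈ ∅; common: ∅.
  x = 1: f ≡ 0 at y ∈ {2, 3}; g ≡ 0 at y ∈ {2, 4}; common: {2}.
  x = 2: f ≡ 0 at y ∈ {2, 4}; g ≡ 0 at y ∈ {1, 4}; common: {4}.
  x = 3: f ≡ 0 at y ∈ {3, 4}; g ≡ 0 at y ∈ ∅; common: ∅.
  x = 4: f ≡ 0 at y ∈ ∅; g ≡ 0 at y ∈ ∅; common: ∅.
Collecting: common zeros = {(1, 2), (2, 4)}, so the count is 2.
Comparison with the Bézout bound: 2 ≤ 4 = deg(f)·deg(g), as expected for curves with no common component (the affine F_5-count falls short of the bound because intersections may lie at infinity, over extension fields, or carry multiplicity).


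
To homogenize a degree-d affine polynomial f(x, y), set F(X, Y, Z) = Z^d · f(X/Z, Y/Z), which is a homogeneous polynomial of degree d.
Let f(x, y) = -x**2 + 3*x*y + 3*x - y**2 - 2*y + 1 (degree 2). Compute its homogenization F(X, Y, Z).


F(X, Y, Z) = -X**2 + 3*X*Y + 3*X*Z - Y**2 - 2*Y*Z + Z**2

deg(f) = 2.
Substitute x = X/Z, y = Y/Z into f, then multiply by Z^2.
  monomial -1·x^2·y^0 ↦ -1·X^2·Y^0·Z^0.
  monomial 3·x^1·y^1 ↦ 3·X^1·Y^1·Z^0.
  monomial 3·x^1·y^0 ↦ 3·X^1·Y^0·Z^1.
  monomial -1·x^0·y^2 ↦ -1·X^0·Y^2·Z^0.
  monomial -2·x^0·y^1 ↦ -2·X^0·Y^1·Z^1.
  monomial 1·x^0·y^0 ↦ 1·X^0·Y^0·Z^2.
Collecting: F(X, Y, Z) = -X**2 + 3*X*Y + 3*X*Z - Y**2 - 2*Y*Z + Z**2.


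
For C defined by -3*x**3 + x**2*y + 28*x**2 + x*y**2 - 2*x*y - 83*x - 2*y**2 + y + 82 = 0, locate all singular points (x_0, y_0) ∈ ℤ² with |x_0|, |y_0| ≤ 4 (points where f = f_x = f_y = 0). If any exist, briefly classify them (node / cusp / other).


Singular points: {(3, -2)}; classification: node.

Compute partial derivatives:
  f_x = -9*x**2 + 2*x*y + 56*x + y**2 - 2*y - 83.
  f_y = x**2 + 2*x*y - 2*x - 4*y + 1.
Scan x_0 ∈ {−4, ..., 4}. For each x_0, f_y(x_0, y) is a polynomial in y; find its integer roots y ∈ {−4, ..., 4}, then test f_x and f at those candidates.
  x = -4: f_y(-4, y) = 25 - 12*y; no integer root y with |y| ≤ 4.
  x = -3: f_y(-3, y) = 16 - 10*y; no integer root y with |y| ≤ 4.
  x = -2: f_y(-2, y) = 9 - 8*y; no integer root y with |y| ≤ 4.
  x = -1: f_y(-1, y) = 4 - 6*y; no integer root y with |y| ≤ 4.
  x = 0: f_y(0, y) = 1 - 4*y; no integer root y with |y| ≤ 4.
  x = 1: f_y(1, y) = -2*y; vanishes at y ∈ {0}. (1, 0): f_x = -36 ≠ 0.
  x = 2: f_y(2, y) = 1; no integer root y with |y| ≤ 4.
  x = 3: f_y(3, y) = 2*y + 4; vanishes at y ∈ {-2}. (3, -2): f_x = 0, f = 0 — SINGULAR.
  x = 4: f_y(4, y) = 4*y + 9; no integer root y with |y| ≤ 4.
Only singular point on the grid: (3, -2).
Classify: substitute x = 3 + u, y = -2 + v and expand: f = -3*u**3 + u**2*v - u**2 + u*v**2 + v**2.
No constant or linear terms (consistent with a singular point). Quadratic part: -u**2 + v**2. Cubic part: -3*u**3 + u**2*v + u*v**2.
The quadratic part v**2 - u**2 = (v − u)(v + u) splits into two distinct linear factors, so there are two distinct tangent lines y − -2 = ±(x − 3) — this is a node (ordinary double point).
Classification: node.


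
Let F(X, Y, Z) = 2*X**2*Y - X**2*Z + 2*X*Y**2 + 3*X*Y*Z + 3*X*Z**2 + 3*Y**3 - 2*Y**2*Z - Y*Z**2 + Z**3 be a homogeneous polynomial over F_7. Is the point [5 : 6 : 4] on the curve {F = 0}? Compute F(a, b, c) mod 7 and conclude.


F(5,6,4) ≡ 4 (mod 7); P is NOT on the curve.

Evaluate F(5, 6, 4) term-by-term (mod 7).
  2*X**2*Y ↦ 2·25·6·1 = 300
  -X**2*Z ↦ -1·25·1·4 = -100
  2*X*Y**2 ↦ 2·5·36·1 = 360
  3*X*Y*Z ↦ 3·5·6·4 = 360
  3*X*Z**2 ↦ 3·5·1·16 = 240
  3*Y**3 ↦ 3·1·216·1 = 648
  -2*Y**2*Z ↦ -2·1·36·4 = -288
  -Y*Z**2 ↦ -1·1·6·16 = -96
  Z**3 ↦ 1·1·1·64 = 64
Sum: F(5, 6, 4) = (300) + (-100) + (360) + (360) + (240) + (648) + (-288) + (-96) + (64) = 1488.
Reducing mod 7: 1488 ≡ 4 (mod 7).
Since F(a, b, c) ≡ 4 ≠ 0 (mod 7), P does NOT lie on the curve.


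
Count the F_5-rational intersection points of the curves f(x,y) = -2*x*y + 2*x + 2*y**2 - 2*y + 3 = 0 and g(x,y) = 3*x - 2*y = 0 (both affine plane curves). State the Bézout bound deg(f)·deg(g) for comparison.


Common zeros: ∅; count = 0; Bézout bound = 2.

deg(f) = 2, deg(g) = 1, so Bézout bound = 2.
Scan x ∈ F_5. For each x, list the y ∈ F_5 with f(x, y) ≡ 0 and those with g(x, y) ≡ 0 (mod 5); the common zeros in that column are the intersection.
  x = 0: f ≡ 0 at y ∈ {3}; g ≡ 0 at y ∈ {0}; common: ∅.
  x = 1: f ≡ 0 at y ∈ {0, 2}; g ≡ 0 at y ∈ {4}; common: ∅.
  x = 2: f ≡ 0 at y ∈ {4}; g ≡ 0 at y ∈ {3}; common: ∅.
  x = 3: f ≡ 0 at y ∈ ∅; g ≡ 0 at y ∈ {2}; common: ∅.
  x = 4: f ≡ 0 at y ∈ ∅; g ≡ 0 at y ∈ {1}; common: ∅.
Collecting: common zeros = ∅, so the count is 0.
Comparison with the Bézout bound: 0 ≤ 2 = deg(f)·deg(g), as expected for curves with no common component (the affine F_5-count falls short of the bound because intersections may lie at infinity, over extension fields, or carry multiplicity).


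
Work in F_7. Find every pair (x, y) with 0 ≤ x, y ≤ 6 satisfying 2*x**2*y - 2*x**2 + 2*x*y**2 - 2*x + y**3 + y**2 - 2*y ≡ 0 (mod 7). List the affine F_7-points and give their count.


Affine F_7-points: {(0, 0), (0, 1), (0, 5), (1, 1), (1, 5), (2, 1), (2, 2), (2, 6), (3, 1), (4, 1), (5, 1), (5, 3), (5, 6), (6, 0), (6, 1)}; count = 15.

For each of the 49 pairs (x, y) ∈ F_7², evaluate f(x, y) mod 7. Record the zeros.
  x = 0: [0↦0, 1↦0, 2↦1, 3↦2, 4↦2, 5↦0, 6↦2]  zeros at y ∈ {0, 1, 5}
  x = 1: [0↦3, 1↦0, 2↦2, 3↦1, 4↦3, 5↦0, 6↦5]  zeros at y ∈ {1, 5}
  x = 2: [0↦2, 1↦0, 2↦0, 3↦1, 4↦2, 5↦2, 6↦0]  zeros at y ∈ {1, 2, 6}
  x = 3: [0↦4, 1↦0, 2↦2, 3↦2, 4↦6, 5↦6, 6↦1]  zeros at y ∈ {1}
  x = 4: [0↦2, 1↦0, 2↦1, 3↦4, 4↦1, 5↦5, 6↦1]  zeros at y ∈ {1}
  x = 5: [0↦3, 1↦0, 2↦4, 3↦0, 4↦1, 5↦6, 6↦0]  zeros at y ∈ {1, 3, 6}
  x = 6: [0↦0, 1↦0, 2↦4, 3↦4, 4↦6, 5↦2, 6↦5]  zeros at y ∈ {0, 1}
Collecting zeros: affine points = {(0, 0), (0, 1), (0, 5), (1, 1), (1, 5), (2, 1), (2, 2), (2, 6), (3, 1), (4, 1), (5, 1), (5, 3), (5, 6), (6, 0), (6, 1)}.
Total count |C(F_7)_aff| = 15.


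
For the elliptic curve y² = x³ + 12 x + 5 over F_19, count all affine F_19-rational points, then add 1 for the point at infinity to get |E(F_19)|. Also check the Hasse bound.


Affine points = {(0, 9), (0, 10), (3, 7), (3, 12), (5, 0), (8, 9), (8, 10), (9, 5), (9, 14), (10, 2), (10, 17), (11, 9), (11, 10), (15, 8), (15, 11), (17, 7), (17, 12), (18, 7), (18, 12)}; affine count = 19; |E(F_19)| = 20.

Discriminant check: Δ ∝ 4a³ + 27b² = 4·12³ + 27·5² = 4·1728 + 27·25 ≡ 6 (mod 19). Nonzero ⇒ E is nonsingular.
For each x ∈ F_19, compute rhs = x³ + 12·x + 5 mod 19, then count y ∈ F_19 with y² ≡ rhs.
  x = 0: rhs = 5, matching y values: 9, 10 (2 points).
  x = 1: rhs = 18, matching y values: none (0 points).
  x = 2: rhs = 18, matching y values: none (0 points).
  x = 3: rhs = 11, matching y values: 7, 12 (2 points).
  x = 4: rhs = 3, matching y values: none (0 points).
  x = 5: rhs = 0, matching y values: 0 (1 points).
  x = 6: rhs = 8, matching y values: none (0 points).
  x = 7: rhs = 14, matching y values: none (0 points).
  x = 8: rhs = 5, matching y values: 9, 10 (2 points).
  x = 9: rhs = 6, matching y values: 5, 14 (2 points).
  x = 10: rhs = 4, matching y values: 2, 17 (2 points).
  x = 11: rhs = 5, matching y values: 9, 10 (2 points).
  x = 12: rhs = 15, matching y values: none (0 points).
  x = 13: rhs = 2, matching y values: none (0 points).
  x = 14: rhs = 10, matching y values: none (0 points).
  x = 15: rhs = 7, matching y values: 8, 11 (2 points).
  x = 16: rhs = 18, matching y values: none (0 points).
  x = 17: rhs = 11, matching y values: 7, 12 (2 points).
  x = 18: rhs = 11, matching y values: 7, 12 (2 points).
Total affine count: 19.
Full point count |E(F_19)| = 19 + 1 = 20.
Hasse bound: |20 − (19+1)| = |0| = 0 ≤ 2√19 ≈ 8.7178 ✓.


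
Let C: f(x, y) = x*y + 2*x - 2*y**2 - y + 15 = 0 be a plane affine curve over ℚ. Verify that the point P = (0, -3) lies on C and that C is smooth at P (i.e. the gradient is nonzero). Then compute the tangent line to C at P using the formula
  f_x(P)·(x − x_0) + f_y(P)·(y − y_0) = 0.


Tangent line at P: -x + 11*y + 33 = 0.

Step 1: f(0, -3) = 0, so P lies on C.
Step 2: partial derivatives
  f_x(x, y) = y + 2, f_y(x, y) = x - 4*y - 1.
  f_x(P) = -1, f_y(P) = 11 (gradient nonzero, so P is smooth).
Step 3: tangent line at P: -1·(x − 0) + 11·(y − -3) = 0.
Expanding: -x + 11*y + 33 = 0.


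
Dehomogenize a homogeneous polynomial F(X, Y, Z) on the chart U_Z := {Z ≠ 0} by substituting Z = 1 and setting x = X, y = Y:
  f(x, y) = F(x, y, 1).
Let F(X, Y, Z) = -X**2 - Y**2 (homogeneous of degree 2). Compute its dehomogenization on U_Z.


f(x, y) = -x**2 - y**2

On U_Z we set Z = 1. Each monomial c·X^i·Y^j·Z^k in F becomes c·x^i·y^j·1^k = c·x^i·y^j.
Substituting Z = 1: F(X, Y, 1) = -x**2 - y**2.
Note: deg(f) ≤ deg(F) = 2; strict inequality happens when F is divisible by Z (lost terms).


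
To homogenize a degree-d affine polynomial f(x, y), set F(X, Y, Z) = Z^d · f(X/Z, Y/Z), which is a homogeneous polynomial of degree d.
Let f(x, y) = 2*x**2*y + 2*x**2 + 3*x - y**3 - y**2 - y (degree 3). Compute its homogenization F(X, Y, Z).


F(X, Y, Z) = 2*X**2*Y + 2*X**2*Z + 3*X*Z**2 - Y**3 - Y**2*Z - Y*Z**2

deg(f) = 3.
Substitute x = X/Z, y = Y/Z into f, then multiply by Z^3.
  monomial 2·x^2·y^1 ↦ 2·X^2·Y^1·Z^0.
  monomial 2·x^2·y^0 ↦ 2·X^2·Y^0·Z^1.
  monomial 3·x^1·y^0 ↦ 3·X^1·Y^0·Z^2.
  monomial -1·x^0·y^3 ↦ -1·X^0·Y^3·Z^0.
  monomial -1·x^0·y^2 ↦ -1·X^0·Y^2·Z^1.
  monomial -1·x^0·y^1 ↦ -1·X^0·Y^1·Z^2.
Collecting: F(X, Y, Z) = 2*X**2*Y + 2*X**2*Z + 3*X*Z**2 - Y**3 - Y**2*Z - Y*Z**2.


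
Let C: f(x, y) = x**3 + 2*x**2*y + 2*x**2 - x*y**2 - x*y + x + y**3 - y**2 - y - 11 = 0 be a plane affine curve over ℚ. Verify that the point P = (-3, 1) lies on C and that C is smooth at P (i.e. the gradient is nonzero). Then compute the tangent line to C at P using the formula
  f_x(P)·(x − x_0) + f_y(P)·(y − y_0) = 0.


Tangent line at P: 2*x + 27*y - 21 = 0.

Step 1: f(-3, 1) = 0, so P lies on C.
Step 2: partial derivatives
  f_x(x, y) = 3*x**2 + 4*x*y + 4*x - y**2 - y + 1, f_y(x, y) = 2*x**2 - 2*x*y - x + 3*y**2 - 2*y - 1.
  f_x(P) = 2, f_y(P) = 27 (gradient nonzero, so P is smooth).
Step 3: tangent line at P: 2·(x − -3) + 27·(y − 1) = 0.
Expanding: 2*x + 27*y - 21 = 0.


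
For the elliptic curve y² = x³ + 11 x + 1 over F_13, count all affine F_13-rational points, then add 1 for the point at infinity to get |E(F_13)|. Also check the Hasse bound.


Affine points = {(0, 1), (0, 12), (1, 0), (3, 3), (3, 10), (5, 5), (5, 8), (6, 6), (6, 7), (8, 4), (8, 9), (9, 6), (9, 7), (11, 6), (11, 7)}; affine count = 15; |E(F_13)| = 16.

Discriminant check: Δ ∝ 4a³ + 27b² = 4·11³ + 27·1² = 4·1331 + 27·1 ≡ 8 (mod 13). Nonzero ⇒ E is nonsingular.
For each x ∈ F_13, compute rhs = x³ + 11·x + 1 mod 13, then count y ∈ F_13 with y² ≡ rhs.
  x = 0: rhs = 1, matching y values: 1, 12 (2 points).
  x = 1: rhs = 0, matching y values: 0 (1 points).
  x = 2: rhs = 5, matching y values: none (0 points).
  x = 3: rhs = 9, matching y values: 3, 10 (2 points).
  x = 4: rhs = 5, matching y values: none (0 points).
  x = 5: rhs = 12, matching y values: 5, 8 (2 points).
  x = 6: rhs = 10, matching y values: 6, 7 (2 points).
  x = 7: rhs = 5, matching y values: none (0 points).
  x = 8: rhs = 3, matching y values: 4, 9 (2 points).
  x = 9: rhs = 10, matching y values: 6, 7 (2 points).
  x = 10: rhs = 6, matching y values: none (0 points).
  x = 11: rhs = 10, matching y values: 6, 7 (2 points).
  x = 12: rhs = 2, matching y values: none (0 points).
Total affine count: 15.
Full point count |E(F_13)| = 15 + 1 = 16.
Hasse bound: |16 − (13+1)| = |2| = 2 ≤ 2√13 ≈ 7.2111 ✓.


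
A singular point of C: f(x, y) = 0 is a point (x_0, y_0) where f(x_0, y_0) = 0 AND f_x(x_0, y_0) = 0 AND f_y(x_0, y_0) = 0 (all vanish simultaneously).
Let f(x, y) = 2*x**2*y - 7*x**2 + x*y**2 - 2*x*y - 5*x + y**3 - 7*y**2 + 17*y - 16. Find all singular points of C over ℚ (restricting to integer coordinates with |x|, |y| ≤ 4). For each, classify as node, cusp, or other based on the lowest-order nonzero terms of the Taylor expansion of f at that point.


Singular points: {(-1, 3)}; classification: node.

Compute partial derivatives:
  f_x = 4*x*y - 14*x + y**2 - 2*y - 5.
  f_y = 2*x**2 + 2*x*y - 2*x + 3*y**2 - 14*y + 17.
Scan x_0 ∈ {−4, ..., 4}. For each x_0, f_y(x_0, y) is a polynomial in y; find its integer roots y ∈ {−4, ..., 4}, then test f_x and f at those candidates.
  x = -4: f_y(-4, y) = 3*y**2 - 22*y + 57; no integer root y with |y| ≤ 4.
  x = -3: f_y(-3, y) = 3*y**2 - 20*y + 41; no integer root y with |y| ≤ 4.
  x = -2: f_y(-2, y) = 3*y**2 - 18*y + 29; no integer root y with |y| ≤ 4.
  x = -1: f_y(-1, y) = 3*y**2 - 16*y + 21; vanishes at y ∈ {3}. (-1, 3): f_x = 0, f = 0 — SINGULAR.
  x = 0: f_y(0, y) = 3*y**2 - 14*y + 17; no integer root y with |y| ≤ 4.
  x = 1: f_y(1, y) = 3*y**2 - 12*y + 17; no integer root y with |y| ≤ 4.
  x = 2: f_y(2, y) = 3*y**2 - 10*y + 21; no integer root y with |y| ≤ 4.
  x = 3: f_y(3, y) = 3*y**2 - 8*y + 29; no integer root y with |y| ≤ 4.
  x = 4: f_y(4, y) = 3*y**2 - 6*y + 41; no integer root y with |y| ≤ 4.
Only singular point on the grid: (-1, 3).
Classify: substitute x = -1 + u, y = 3 + v and expand: f = 2*u**2*v - u**2 + u*v**2 + v**3 + v**2.
No constant or linear terms (consistent with a singular point). Quadratic part: -u**2 + v**2. Cubic part: 2*u**2*v + u*v**2 + v**3.
The quadratic part v**2 - u**2 = (v − u)(v + u) splits into two distinct linear factors, so there are two distinct tangent lines y − 3 = ±(x − -1) — this is a node (ordinary double point).
Classification: node.


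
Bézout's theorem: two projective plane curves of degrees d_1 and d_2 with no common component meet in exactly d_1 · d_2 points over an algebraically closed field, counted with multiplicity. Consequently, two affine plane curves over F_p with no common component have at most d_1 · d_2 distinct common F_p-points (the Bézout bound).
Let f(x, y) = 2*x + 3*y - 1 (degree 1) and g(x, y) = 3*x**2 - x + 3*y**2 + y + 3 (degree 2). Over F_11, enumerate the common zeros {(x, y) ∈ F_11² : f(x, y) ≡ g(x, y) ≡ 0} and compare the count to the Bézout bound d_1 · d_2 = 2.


Common zeros: {(0, 4), (10, 1)}; count = 2; Bézout bound = 2.

deg(f) = 1, deg(g) = 2, so Bézout bound = 2.
Scan x ∈ F_11. For each x, list the y ∈ F_11 with f(x, y) ≡ 0 and those with g(x, y) ≡ 0 (mod 11); the common zeros in that column are the intersection.
  x = 0: f ≡ 0 at y ∈ {4}; g ≡ 0 at y ∈ {3, 4}; common: {4}.
  x = 1: f ≡ 0 at y ∈ {7}; g ≡ 0 at y ∈ ∅; common: ∅.
  x = 2: f ≡ 0 at y ∈ {10}; g ≡ 0 at y ∈ ∅; common: ∅.
  x = 3: f ≡ 0 at y ∈ {2}; g ≡ 0 at y ∈ ∅; common: ∅.
  x = 4: f ≡ 0 at y ∈ {5}; g ≡ 0 at y ∈ {3, 4}; common: ∅.
  x = 5: f ≡ 0 at y ∈ {8}; g ≡ 0 at y ∈ {1, 6}; common: ∅.
  x = 6: f ≡ 0 at y ∈ {0}; g ≡ 0 at y ∈ ∅; common: ∅.
  x = 7: f ≡ 0 at y ∈ {3}; g ≡ 0 at y ∈ {0, 7}; common: ∅.
  x = 8: f ≡ 0 at y ∈ {6}; g ≡ 0 at y ∈ {0, 7}; common: ∅.
  x = 9: f ≡ 0 at y ∈ {9}; g ≡ 0 at y ∈ ∅; common: ∅.
  x = 10: f ≡ 0 at y ∈ {1}; g ≡ 0 at y ∈ {1, 6}; common: {1}.
Collecting: common zeros = {(0, 4), (10, 1)}, so the count is 2.
Comparison with the Bézout bound: 2 ≤ 2 = deg(f)·deg(g), as expected for curves with no common component (the bound is attained).


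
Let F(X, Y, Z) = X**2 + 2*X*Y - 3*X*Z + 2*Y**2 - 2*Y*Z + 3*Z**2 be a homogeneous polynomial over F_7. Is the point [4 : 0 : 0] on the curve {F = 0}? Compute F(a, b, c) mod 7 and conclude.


F(4,0,0) ≡ 2 (mod 7); P is NOT on the curve.

Evaluate F(4, 0, 0) term-by-term (mod 7).
  X**2 ↦ 1·16·1·1 = 16
  2*X*Y ↦ 2·4·0·1 = 0
  -3*X*Z ↦ -3·4·1·0 = 0
  2*Y**2 ↦ 2·1·0·1 = 0
  -2*Y*Z ↦ -2·1·0·0 = 0
  3*Z**2 ↦ 3·1·1·0 = 0
Sum: F(4, 0, 0) = (16) + (0) + (0) + (0) + (0) + (0) = 16.
Reducing mod 7: 16 ≡ 2 (mod 7).
Since F(a, b, c) ≡ 2 ≠ 0 (mod 7), P does NOT lie on the curve.


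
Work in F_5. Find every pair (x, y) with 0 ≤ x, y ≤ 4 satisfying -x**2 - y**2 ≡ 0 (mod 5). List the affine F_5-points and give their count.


Affine F_5-points: {(0, 0), (1, 2), (1, 3), (2, 1), (2, 4), (3, 1), (3, 4), (4, 2), (4, 3)}; count = 9.

For each of the 25 pairs (x, y) ∈ F_5², evaluate f(x, y) mod 5. Record the zeros.
  x = 0: [0↦0, 1↦4, 2↦1, 3↦1, 4↦4]  zeros at y ∈ {0}
  x = 1: [0↦4, 1↦3, 2↦0, 3↦0, 4↦3]  zeros at y ∈ {2, 3}
  x = 2: [0↦1, 1↦0, 2↦2, 3↦2, 4↦0]  zeros at y ∈ {1, 4}
  x = 3: [0↦1, 1↦0, 2↦2, 3↦2, 4↦0]  zeros at y ∈ {1, 4}
  x = 4: [0↦4, 1↦3, 2↦0, 3↦0, 4↦3]  zeros at y ∈ {2, 3}
Collecting zeros: affine points = {(0, 0), (1, 2), (1, 3), (2, 1), (2, 4), (3, 1), (3, 4), (4, 2), (4, 3)}.
Total count |C(F_5)_aff| = 9.


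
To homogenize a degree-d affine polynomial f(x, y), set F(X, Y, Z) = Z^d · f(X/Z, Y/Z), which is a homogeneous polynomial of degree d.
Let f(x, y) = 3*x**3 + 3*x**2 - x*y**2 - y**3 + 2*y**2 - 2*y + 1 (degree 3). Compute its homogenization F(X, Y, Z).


F(X, Y, Z) = 3*X**3 + 3*X**2*Z - X*Y**2 - Y**3 + 2*Y**2*Z - 2*Y*Z**2 + Z**3

deg(f) = 3.
Substitute x = X/Z, y = Y/Z into f, then multiply by Z^3.
  monomial 3·x^3·y^0 ↦ 3·X^3·Y^0·Z^0.
  monomial 3·x^2·y^0 ↦ 3·X^2·Y^0·Z^1.
  monomial -1·x^1·y^2 ↦ -1·X^1·Y^2·Z^0.
  monomial -1·x^0·y^3 ↦ -1·X^0·Y^3·Z^0.
  monomial 2·x^0·y^2 ↦ 2·X^0·Y^2·Z^1.
  monomial -2·x^0·y^1 ↦ -2·X^0·Y^1·Z^2.
  monomial 1·x^0·y^0 ↦ 1·X^0·Y^0·Z^3.
Collecting: F(X, Y, Z) = 3*X**3 + 3*X**2*Z - X*Y**2 - Y**3 + 2*Y**2*Z - 2*Y*Z**2 + Z**3.


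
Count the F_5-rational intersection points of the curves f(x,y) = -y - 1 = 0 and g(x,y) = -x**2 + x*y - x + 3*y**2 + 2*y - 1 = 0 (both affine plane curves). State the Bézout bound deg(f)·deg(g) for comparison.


Common zeros: {(0, 4), (3, 4)}; count = 2; Bézout bound = 2.

deg(f) = 1, deg(g) = 2, so Bézout bound = 2.
Scan x ∈ F_5. For each x, list the y ∈ F_5 with f(x, y) ≡ 0 and those with g(x, y) ≡ 0 (mod 5); the common zeros in that column are the intersection.
  x = 0: f ≡ 0 at y ∈ {4}; g ≡ 0 at y ∈ {2, 4}; common: {4}.
  x = 1: f ≡ 0 at y ∈ {4}; g ≡ 0 at y ∈ {2}; common: ∅.
  x = 2: f ≡ 0 at y ∈ {4}; g ≡ 0 at y ∈ {1}; common: ∅.
  x = 3: f ≡ 0 at y ∈ {4}; g ≡ 0 at y ∈ {1, 4}; common: {4}.
  x = 4: f ≡ 0 at y ∈ {4}; g ≡ 0 at y ∈ ∅; common: ∅.
Collecting: common zeros = {(0, 4), (3, 4)}, so the count is 2.
Comparison with the Bézout bound: 2 ≤ 2 = deg(f)·deg(g), as expected for curves with no common component (the bound is attained).


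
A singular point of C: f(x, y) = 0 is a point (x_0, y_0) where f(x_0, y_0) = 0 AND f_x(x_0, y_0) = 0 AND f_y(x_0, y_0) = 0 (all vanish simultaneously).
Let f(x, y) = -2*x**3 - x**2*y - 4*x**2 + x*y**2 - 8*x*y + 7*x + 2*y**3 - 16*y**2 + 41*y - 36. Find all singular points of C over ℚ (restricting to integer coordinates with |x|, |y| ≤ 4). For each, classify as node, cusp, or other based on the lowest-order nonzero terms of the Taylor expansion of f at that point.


Singular points: {(-1, 3)}; classification: node.

Compute partial derivatives:
  f_x = -6*x**2 - 2*x*y - 8*x + y**2 - 8*y + 7.
  f_y = -x**2 + 2*x*y - 8*x + 6*y**2 - 32*y + 41.
Scan x_0 ∈ {−4, ..., 4}. For each x_0, f_y(x_0, y) is a polynomial in y; find its integer roots y ∈ {−4, ..., 4}, then test f_x and f at those candidates.
  x = -4: f_y(-4, y) = 6*y**2 - 40*y + 57; no integer root y with |y| ≤ 4.
  x = -3: f_y(-3, y) = 6*y**2 - 38*y + 56; vanishes at y ∈ {4}. (-3, 4): f_x = -15 ≠ 0.
  x = -2: f_y(-2, y) = 6*y**2 - 36*y + 53; no integer root y with |y| ≤ 4.
  x = -1: f_y(-1, y) = 6*y**2 - 34*y + 48; vanishes at y ∈ {3}. (-1, 3): f_x = 0, f = 0 — SINGULAR.
  x = 0: f_y(0, y) = 6*y**2 - 32*y + 41; no integer root y with |y| ≤ 4.
  x = 1: f_y(1, y) = 6*y**2 - 30*y + 32; no integer root y with |y| ≤ 4.
  x = 2: f_y(2, y) = 6*y**2 - 28*y + 21; no integer root y with |y| ≤ 4.
  x = 3: f_y(3, y) = 6*y**2 - 26*y + 8; vanishes at y ∈ {4}. (3, 4): f_x = -111 ≠ 0.
  x = 4: f_y(4, y) = 6*y**2 - 24*y - 7; no integer root y with |y| ≤ 4.
Only singular point on the grid: (-1, 3).
Classify: substitute x = -1 + u, y = 3 + v and expand: f = -2*u**3 - u**2*v - u**2 + u*v**2 + 2*v**3 + v**2.
No constant or linear terms (consistent with a singular point). Quadratic part: -u**2 + v**2. Cubic part: -2*u**3 - u**2*v + u*v**2 + 2*v**3.
The quadratic part v**2 - u**2 = (v − u)(v + u) splits into two distinct linear factors, so there are two distinct tangent lines y − 3 = ±(x − -1) — this is a node (ordinary double point).
Classification: node.


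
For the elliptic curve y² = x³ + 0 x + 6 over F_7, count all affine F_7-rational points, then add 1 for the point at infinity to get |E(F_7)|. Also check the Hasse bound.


Affine points = {(1, 0), (2, 0), (4, 0)}; affine count = 3; |E(F_7)| = 4.

Discriminant check: Δ ∝ 4a³ + 27b² = 4·0³ + 27·6² = 4·0 + 27·36 ≡ 6 (mod 7). Nonzero ⇒ E is nonsingular.
For each x ∈ F_7, compute rhs = x³ + 0·x + 6 mod 7, then count y ∈ F_7 with y² ≡ rhs.
  x = 0: rhs = 6, matching y values: none (0 points).
  x = 1: rhs = 0, matching y values: 0 (1 points).
  x = 2: rhs = 0, matching y values: 0 (1 points).
  x = 3: rhs = 5, matching y values: none (0 points).
  x = 4: rhs = 0, matching y values: 0 (1 points).
  x = 5: rhs = 5, matching y values: none (0 points).
  x = 6: rhs = 5, matching y values: none (0 points).
Total affine count: 3.
Full point count |E(F_7)| = 3 + 1 = 4.
Hasse bound: |4 − (7+1)| = |-4| = 4 ≤ 2√7 ≈ 5.2915 ✓.


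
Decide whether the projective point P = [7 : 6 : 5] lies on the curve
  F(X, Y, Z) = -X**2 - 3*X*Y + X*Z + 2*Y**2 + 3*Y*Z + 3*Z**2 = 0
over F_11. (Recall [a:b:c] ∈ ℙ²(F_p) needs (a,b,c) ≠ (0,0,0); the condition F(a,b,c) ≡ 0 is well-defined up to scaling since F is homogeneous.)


F(7,6,5) ≡ 9 (mod 11); P is NOT on the curve.

Evaluate F(7, 6, 5) term-by-term (mod 11).
  -X**2 ↦ -1·49·1·1 = -49
  -3*X*Y ↦ -3·7·6·1 = -126
  X*Z ↦ 1·7·1·5 = 35
  2*Y**2 ↦ 2·1·36·1 = 72
  3*Y*Z ↦ 3·1·6·5 = 90
  3*Z**2 ↦ 3·1·1·25 = 75
Sum: F(7, 6, 5) = (-49) + (-126) + (35) + (72) + (90) + (75) = 97.
Reducing mod 11: 97 ≡ 9 (mod 11).
Since F(a, b, c) ≡ 9 ≠ 0 (mod 11), P does NOT lie on the curve.


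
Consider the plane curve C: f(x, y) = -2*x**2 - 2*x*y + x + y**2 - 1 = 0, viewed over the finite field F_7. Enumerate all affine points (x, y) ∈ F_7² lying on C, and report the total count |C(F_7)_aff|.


Affine F_7-points: {(0, 1), (0, 6), (2, 0), (2, 4), (3, 1), (3, 5), (5, 4), (5, 6)}; count = 8.

For each of the 49 pairs (x, y) ∈ F_7², evaluate f(x, y) mod 7. Record the zeros.
  x = 0: [0↦6, 1↦0, 2↦3, 3↦1, 4↦1, 5↦3, 6↦0]  zeros at y ∈ {1, 6}
  x = 1: [0↦5, 1↦4, 2↦5, 3↦1, 4↦6, 5↦6, 6↦1]  zeros at y ∈ ∅
  x = 2: [0↦0, 1↦4, 2↦3, 3↦4, 4↦0, 5↦5, 6↦5]  zeros at y ∈ {0, 4}
  x = 3: [0↦5, 1↦0, 2↦4, 3↦3, 4↦4, 5↦0, 6↦5]  zeros at y ∈ {1, 5}
  x = 4: [0↦6, 1↦6, 2↦1, 3↦5, 4↦4, 5↦5, 6↦1]  zeros at y ∈ ∅
  x = 5: [0↦3, 1↦1, 2↦1, 3↦3, 4↦0, 5↦6, 6↦0]  zeros at y ∈ {4, 6}
  x = 6: [0↦3, 1↦6, 2↦4, 3↦4, 4↦6, 5↦3, 6↦2]  zeros at y ∈ ∅
Collecting zeros: affine points = {(0, 1), (0, 6), (2, 0), (2, 4), (3, 1), (3, 5), (5, 4), (5, 6)}.
Total count |C(F_7)_aff| = 8.


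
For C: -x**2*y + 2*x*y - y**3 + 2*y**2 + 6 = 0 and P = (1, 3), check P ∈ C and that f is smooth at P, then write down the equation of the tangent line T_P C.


Tangent line at P: 42 - 14*y = 0.

Step 1: f(1, 3) = 0, so P lies on C.
Step 2: partial derivatives
  f_x(x, y) = -2*x*y + 2*y, f_y(x, y) = -x**2 + 2*x - 3*y**2 + 4*y.
  f_x(P) = 0, f_y(P) = -14 (gradient nonzero, so P is smooth).
Step 3: tangent line at P: 0·(x − 1) + -14·(y − 3) = 0.
Expanding: 42 - 14*y = 0.


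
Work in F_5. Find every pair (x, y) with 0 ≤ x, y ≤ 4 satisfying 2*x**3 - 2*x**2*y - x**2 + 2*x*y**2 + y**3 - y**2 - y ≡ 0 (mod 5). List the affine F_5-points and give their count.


Affine F_5-points: {(0, 0), (0, 3), (1, 1), (3, 0), (3, 2), (3, 3)}; count = 6.

For each of the 25 pairs (x, y) ∈ F_5², evaluate f(x, y) mod 5. Record the zeros.
  x = 0: [0↦0, 1↦4, 2↦2, 3↦0, 4↦4]  zeros at y ∈ {0, 3}
  x = 1: [0↦1, 1↦0, 2↦2, 3↦3, 4↦4]  zeros at y ∈ {1}
  x = 2: [0↦2, 1↦2, 2↦4, 3↦4, 4↦3]  zeros at y ∈ ∅
  x = 3: [0↦0, 1↦2, 2↦0, 3↦0, 4↦3]  zeros at y ∈ {0, 2, 3}
  x = 4: [0↦2, 1↦2, 2↦2, 3↦3, 4↦1]  zeros at y ∈ ∅
Collecting zeros: affine points = {(0, 0), (0, 3), (1, 1), (3, 0), (3, 2), (3, 3)}.
Total count |C(F_5)_aff| = 6.


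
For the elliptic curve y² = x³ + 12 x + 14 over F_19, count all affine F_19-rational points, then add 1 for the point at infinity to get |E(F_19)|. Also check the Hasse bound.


Affine points = {(3, 1), (3, 18), (5, 3), (5, 16), (6, 6), (6, 13), (7, 2), (7, 17), (12, 9), (12, 10), (13, 7), (13, 12), (14, 0), (15, 4), (15, 15), (17, 1), (17, 18), (18, 1), (18, 18)}; affine count = 19; |E(F_19)| = 20.

Discriminant check: Δ ∝ 4a³ + 27b² = 4·12³ + 27·14² = 4·1728 + 27·196 ≡ 6 (mod 19). Nonzero ⇒ E is nonsingular.
For each x ∈ F_19, compute rhs = x³ + 12·x + 14 mod 19, then count y ∈ F_19 with y² ≡ rhs.
  x = 0: rhs = 14, matching y values: none (0 points).
  x = 1: rhs = 8, matching y values: none (0 points).
  x = 2: rhs = 8, matching y values: none (0 points).
  x = 3: rhs = 1, matching y values: 1, 18 (2 points).
  x = 4: rhs = 12, matching y values: none (0 points).
  x = 5: rhs = 9, matching y values: 3, 16 (2 points).
  x = 6: rhs = 17, matching y values: 6, 13 (2 points).
  x = 7: rhs = 4, matching y values: 2, 17 (2 points).
  x = 8: rhs = 14, matching y values: none (0 points).
  x = 9: rhs = 15, matching y values: none (0 points).
  x = 10: rhs = 13, matching y values: none (0 points).
  x = 11: rhs = 14, matching y values: none (0 points).
  x = 12: rhs = 5, matching y values: 9, 10 (2 points).
  x = 13: rhs = 11, matching y values: 7, 12 (2 points).
  x = 14: rhs = 0, matching y values: 0 (1 points).
  x = 15: rhs = 16, matching y values: 4, 15 (2 points).
  x = 16: rhs = 8, matching y values: none (0 points).
  x = 17: rhs = 1, matching y values: 1, 18 (2 points).
  x = 18: rhs = 1, matching y values: 1, 18 (2 points).
Total affine count: 19.
Full point count |E(F_19)| = 19 + 1 = 20.
Hasse bound: |20 − (19+1)| = |0| = 0 ≤ 2√19 ≈ 8.7178 ✓.
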